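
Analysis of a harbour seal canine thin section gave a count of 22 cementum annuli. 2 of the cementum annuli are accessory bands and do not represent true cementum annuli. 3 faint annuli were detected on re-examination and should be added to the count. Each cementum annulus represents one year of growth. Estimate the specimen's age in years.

Correcting the raw count gives 22 − 2 + 3 = 23 true cementum annuli.
With a one-to-one cementum annulus periodicity this is 23 years.

23 years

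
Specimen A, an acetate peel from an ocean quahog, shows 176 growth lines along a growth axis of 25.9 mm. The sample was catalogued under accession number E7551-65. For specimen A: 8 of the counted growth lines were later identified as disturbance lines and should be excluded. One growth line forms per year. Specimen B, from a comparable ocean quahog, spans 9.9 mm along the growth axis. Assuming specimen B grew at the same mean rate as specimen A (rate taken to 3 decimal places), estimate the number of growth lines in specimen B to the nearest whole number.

Specimen A: adjusted count: 176 − 8 = 168 growth lines.
A: Mean rate = 25.9 mm / 168 years ≈ 0.154 mm per year.
Specimen B: 9.9 mm / 0.154 mm per year = 64.29 years ≈ 64 growth lines.

64 growth lines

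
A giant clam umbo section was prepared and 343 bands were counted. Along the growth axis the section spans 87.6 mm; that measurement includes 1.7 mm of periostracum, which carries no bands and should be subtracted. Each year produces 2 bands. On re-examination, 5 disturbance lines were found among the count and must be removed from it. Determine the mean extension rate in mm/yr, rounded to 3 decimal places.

0.508 mm/yr

Correcting the raw count gives 343 − 5 = 338 true bands.
With 2 bands per year, 338 / 2 = 169 years.
Net length = 87.6 − 1.7 = 85.9 mm.
Mean rate = 85.9 mm / 169 years ≈ 0.508 mm/yr.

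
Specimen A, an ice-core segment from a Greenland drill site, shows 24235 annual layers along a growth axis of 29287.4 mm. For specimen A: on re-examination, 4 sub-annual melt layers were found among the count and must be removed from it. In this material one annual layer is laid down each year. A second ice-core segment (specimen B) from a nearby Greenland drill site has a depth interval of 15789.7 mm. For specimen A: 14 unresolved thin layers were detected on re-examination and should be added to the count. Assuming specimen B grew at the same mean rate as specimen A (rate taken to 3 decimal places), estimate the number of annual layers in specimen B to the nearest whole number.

13071 annual layers

Specimen A: true annual layer count = 24235 − 4 + 14 = 24245.
A: Mean rate = 29287.4 mm / 24245 years ≈ 1.208 mm per year.
Specimen B: 15789.7 mm / 1.208 mm per year = 13070.94 years ≈ 13071 annual layers.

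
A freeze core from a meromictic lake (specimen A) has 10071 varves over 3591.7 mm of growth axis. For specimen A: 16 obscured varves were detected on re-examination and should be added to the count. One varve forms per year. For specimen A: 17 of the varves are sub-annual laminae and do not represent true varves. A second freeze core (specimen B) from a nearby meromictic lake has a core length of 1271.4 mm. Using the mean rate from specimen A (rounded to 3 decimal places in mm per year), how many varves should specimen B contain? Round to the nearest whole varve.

Specimen A: correcting the raw count gives 10071 − 17 + 16 = 10070 true varves.
A: Mean rate = 3591.7 mm / 10070 years ≈ 0.357 mm/year.
Specimen B: 1271.4 mm / 0.357 mm per year = 3561.34 years ≈ 3561 varves.

3561 varves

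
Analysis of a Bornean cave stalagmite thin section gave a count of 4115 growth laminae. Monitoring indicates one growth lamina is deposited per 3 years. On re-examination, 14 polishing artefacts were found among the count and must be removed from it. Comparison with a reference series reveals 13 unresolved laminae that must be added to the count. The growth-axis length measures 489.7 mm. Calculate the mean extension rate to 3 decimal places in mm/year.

Correcting the raw count gives 4115 − 14 + 13 = 4114 true growth laminae.
4114 growth laminae at 3 years each span 4114 × 3 = 12342 years.
Extension rate ≈ 489.7 / 12342 = 0.040 mm/year.

0.040 mm/year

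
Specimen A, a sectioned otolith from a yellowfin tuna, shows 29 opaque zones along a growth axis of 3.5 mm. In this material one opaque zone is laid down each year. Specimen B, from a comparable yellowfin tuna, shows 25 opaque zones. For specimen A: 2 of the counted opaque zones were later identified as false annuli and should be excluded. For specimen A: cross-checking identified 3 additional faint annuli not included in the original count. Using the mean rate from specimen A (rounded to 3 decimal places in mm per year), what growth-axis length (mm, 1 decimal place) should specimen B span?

Specimen A: true opaque zone count = 29 − 2 + 3 = 30.
A: Extension rate ≈ 3.5 / 30 = 0.117 mm per year.
B's length ≈ 0.117 × 25 = 2.9 mm.

2.9 mm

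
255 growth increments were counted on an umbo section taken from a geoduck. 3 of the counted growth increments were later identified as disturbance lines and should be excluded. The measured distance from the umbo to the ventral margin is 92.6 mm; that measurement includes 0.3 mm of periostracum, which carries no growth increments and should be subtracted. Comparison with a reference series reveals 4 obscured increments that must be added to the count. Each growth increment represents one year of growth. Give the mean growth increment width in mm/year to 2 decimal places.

Adjusted count: 255 − 3 + 4 = 256 growth increments.
Removing the 0.3 mm offcut leaves 92.6 − 0.3 = 92.3 mm.
Extension rate ≈ 92.3 / 256 = 0.36 mm/year.

0.36 mm/year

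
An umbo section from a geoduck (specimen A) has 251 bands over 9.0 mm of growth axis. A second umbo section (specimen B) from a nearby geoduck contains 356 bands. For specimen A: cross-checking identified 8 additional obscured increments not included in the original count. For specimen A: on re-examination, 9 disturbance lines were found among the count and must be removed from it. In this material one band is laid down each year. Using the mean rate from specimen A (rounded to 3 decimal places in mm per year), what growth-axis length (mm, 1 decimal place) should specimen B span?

Specimen A: correcting the raw count gives 251 − 9 + 8 = 250 true bands.
A: Mean rate = 9.0 mm / 250 years ≈ 0.036 mm per year.
Length of B = 0.036 × 356 = 12.8 mm.

12.8 mm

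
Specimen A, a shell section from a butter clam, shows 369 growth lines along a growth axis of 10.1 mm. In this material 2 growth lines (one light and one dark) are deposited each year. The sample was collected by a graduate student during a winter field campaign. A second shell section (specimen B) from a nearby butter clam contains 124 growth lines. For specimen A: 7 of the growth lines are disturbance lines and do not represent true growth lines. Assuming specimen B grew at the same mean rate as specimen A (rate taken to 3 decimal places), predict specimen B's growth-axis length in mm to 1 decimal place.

Specimen A: adjusted count: 369 − 7 = 362 growth lines.
Specimen A: dividing by 2 growth lines per year: 362 / 2 = 181 years.
A: Mean rate = 10.1 mm / 181 years ≈ 0.056 mm per year.
Specimen B: with 2 growth lines per year, 124 / 2 = 62 years. For B, 0.056 mm/year × 62 years = 3.5 mm.

3.5 mm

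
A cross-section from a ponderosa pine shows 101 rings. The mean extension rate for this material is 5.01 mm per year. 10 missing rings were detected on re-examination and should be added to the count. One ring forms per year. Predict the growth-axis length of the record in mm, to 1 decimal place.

556.1 mm

Correcting the raw count gives 101 + 10 = 111 true rings.
111 years at 5.01 mm/year gives 5.01 × 111 = 556.1 mm.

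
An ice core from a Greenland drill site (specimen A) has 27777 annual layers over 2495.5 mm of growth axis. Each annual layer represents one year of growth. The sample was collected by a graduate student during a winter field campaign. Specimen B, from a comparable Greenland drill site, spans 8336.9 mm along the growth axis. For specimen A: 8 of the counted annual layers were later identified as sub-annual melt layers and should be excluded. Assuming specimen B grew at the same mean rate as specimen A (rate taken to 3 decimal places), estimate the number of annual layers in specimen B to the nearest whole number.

Specimen A: true annual layer count = 27777 − 8 = 27769.
A: Extension rate ≈ 2495.5 / 27769 = 0.090 mm per year.
B spans 8336.9 / 0.090 = 92632.22 years ≈ 92632 annual layers.

92632 annual layers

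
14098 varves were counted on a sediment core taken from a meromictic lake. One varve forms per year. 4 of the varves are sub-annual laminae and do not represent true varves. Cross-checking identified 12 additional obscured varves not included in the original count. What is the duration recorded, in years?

14106 years

After corrections the count is 14098 − 4 + 12 = 14106 varves.
At one varve per year, that is 14106 years.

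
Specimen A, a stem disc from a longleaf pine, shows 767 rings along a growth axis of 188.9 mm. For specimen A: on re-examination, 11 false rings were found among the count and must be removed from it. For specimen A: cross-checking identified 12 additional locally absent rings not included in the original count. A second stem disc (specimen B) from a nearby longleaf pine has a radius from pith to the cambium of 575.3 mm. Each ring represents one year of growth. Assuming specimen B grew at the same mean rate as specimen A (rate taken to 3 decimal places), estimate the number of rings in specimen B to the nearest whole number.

Specimen A: true ring count = 767 − 11 + 12 = 768.
A: Mean rate = 188.9 mm / 768 years ≈ 0.246 mm per year.
B spans 575.3 / 0.246 = 2338.62 years ≈ 2339 rings.

2339 rings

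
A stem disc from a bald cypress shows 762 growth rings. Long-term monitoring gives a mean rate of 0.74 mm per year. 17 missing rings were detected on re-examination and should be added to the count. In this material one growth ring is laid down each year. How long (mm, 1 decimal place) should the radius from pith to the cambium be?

Correcting the raw count gives 762 + 17 = 779 true growth rings.
Predicted length = 0.74 mm/year × 779 years = 576.5 mm.

576.5 mm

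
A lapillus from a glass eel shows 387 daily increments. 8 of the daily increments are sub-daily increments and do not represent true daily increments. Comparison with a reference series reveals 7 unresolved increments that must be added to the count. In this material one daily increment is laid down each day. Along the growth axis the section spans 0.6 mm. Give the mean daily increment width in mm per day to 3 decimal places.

0.002 mm per day

True daily increment count = 387 − 8 + 7 = 386.
Extension rate ≈ 0.6 / 386 = 0.002 mm per day.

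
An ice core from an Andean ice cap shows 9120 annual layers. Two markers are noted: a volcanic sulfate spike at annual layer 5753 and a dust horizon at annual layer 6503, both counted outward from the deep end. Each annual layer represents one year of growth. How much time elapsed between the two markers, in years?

750 yr

6503 − 5753 = 750 annual layers lie between the two events.
At one annual layer per year, 750 years elapsed between them.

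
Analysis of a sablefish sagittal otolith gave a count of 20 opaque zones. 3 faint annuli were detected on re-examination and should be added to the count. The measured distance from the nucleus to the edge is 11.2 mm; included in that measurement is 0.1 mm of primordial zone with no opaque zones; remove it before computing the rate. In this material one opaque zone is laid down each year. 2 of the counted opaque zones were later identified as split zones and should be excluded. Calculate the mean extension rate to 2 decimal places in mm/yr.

After corrections the count is 20 − 2 + 3 = 21 opaque zones.
Net length = 11.2 − 0.1 = 11.1 mm.
Extension rate ≈ 11.1 / 21 = 0.53 mm/yr.

0.53 mm/yr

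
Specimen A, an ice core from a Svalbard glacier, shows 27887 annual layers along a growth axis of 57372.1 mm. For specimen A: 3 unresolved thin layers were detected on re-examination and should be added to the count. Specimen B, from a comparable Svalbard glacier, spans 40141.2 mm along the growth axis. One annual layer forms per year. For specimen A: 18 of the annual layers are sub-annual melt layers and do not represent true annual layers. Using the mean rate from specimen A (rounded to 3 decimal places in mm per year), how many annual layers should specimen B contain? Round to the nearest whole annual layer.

19505 annual layers

Specimen A: after corrections the count is 27887 − 18 + 3 = 27872 annual layers.
A: Mean rate = 57372.1 mm / 27872 years ≈ 2.058 mm per year.
For B, 40141.2 / 2.058 = 19504.96 years ≈ 19505 annual layers.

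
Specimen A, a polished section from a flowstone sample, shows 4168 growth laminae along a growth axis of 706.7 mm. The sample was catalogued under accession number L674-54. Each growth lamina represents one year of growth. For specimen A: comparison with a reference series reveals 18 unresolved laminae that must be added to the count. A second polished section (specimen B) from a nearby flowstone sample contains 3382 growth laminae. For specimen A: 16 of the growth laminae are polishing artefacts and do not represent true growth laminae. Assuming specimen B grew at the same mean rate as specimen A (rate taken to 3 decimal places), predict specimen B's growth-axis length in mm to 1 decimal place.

Specimen A: adjusted count: 4168 − 16 + 18 = 4170 growth laminae.
A: Extension rate ≈ 706.7 / 4170 = 0.169 mm per year.
B's length ≈ 0.169 × 3382 = 571.6 mm.

571.6 mm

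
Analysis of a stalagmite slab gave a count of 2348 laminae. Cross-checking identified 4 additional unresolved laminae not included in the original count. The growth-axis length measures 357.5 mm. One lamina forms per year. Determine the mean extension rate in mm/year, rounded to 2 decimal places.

0.15 mm/year

Adjusted count: 2348 + 4 = 2352 laminae.
Mean rate = 357.5 mm / 2352 years ≈ 0.15 mm/year.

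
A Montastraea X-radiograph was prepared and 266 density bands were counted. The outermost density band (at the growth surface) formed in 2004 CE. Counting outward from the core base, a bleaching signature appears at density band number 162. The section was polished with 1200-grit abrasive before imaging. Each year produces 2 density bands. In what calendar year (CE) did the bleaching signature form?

1952 CE

266 − 162 = 104 density bands lie beyond the bleaching signature toward the growth surface.
With 2 density bands per year, 104 / 2 = 52 years.
The density band at the growth surface is 2004 CE, so the bleaching signature dates to 2004 − 52 = 1952 CE.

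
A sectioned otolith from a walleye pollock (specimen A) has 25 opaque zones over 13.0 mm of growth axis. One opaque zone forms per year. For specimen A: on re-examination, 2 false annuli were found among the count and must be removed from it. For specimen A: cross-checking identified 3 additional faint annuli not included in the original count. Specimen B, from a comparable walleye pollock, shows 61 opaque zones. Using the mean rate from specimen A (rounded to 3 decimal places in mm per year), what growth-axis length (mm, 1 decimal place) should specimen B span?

30.5 mm

Specimen A: after corrections the count is 25 − 2 + 3 = 26 opaque zones.
A: Mean rate = 13.0 mm / 26 years ≈ 0.500 mm per year.
For B, 0.500 mm/year × 61 years = 30.5 mm.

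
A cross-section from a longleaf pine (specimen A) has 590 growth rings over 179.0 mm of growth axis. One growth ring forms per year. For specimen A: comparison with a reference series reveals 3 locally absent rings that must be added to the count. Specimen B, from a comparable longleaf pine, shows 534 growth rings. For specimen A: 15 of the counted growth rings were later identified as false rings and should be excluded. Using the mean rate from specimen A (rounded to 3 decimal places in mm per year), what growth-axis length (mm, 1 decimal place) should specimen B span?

165.5 mm

Specimen A: adjusted count: 590 − 15 + 3 = 578 growth rings.
A: 179.0 mm over 578 years gives 179.0 / 578 ≈ 0.310 mm/yr.
For B, 0.310 mm/year × 534 years = 165.5 mm.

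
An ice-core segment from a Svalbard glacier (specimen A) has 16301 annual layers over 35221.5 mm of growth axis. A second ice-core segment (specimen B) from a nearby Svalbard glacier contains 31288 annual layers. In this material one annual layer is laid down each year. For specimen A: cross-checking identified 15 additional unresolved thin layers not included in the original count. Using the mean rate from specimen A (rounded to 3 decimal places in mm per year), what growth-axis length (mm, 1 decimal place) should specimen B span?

67550.8 mm

Specimen A: correcting the raw count gives 16301 + 15 = 16316 true annual layers.
A: 35221.5 mm over 16316 years gives 35221.5 / 16316 ≈ 2.159 mm per year.
For B, 2.159 mm/year × 31288 years = 67550.8 mm.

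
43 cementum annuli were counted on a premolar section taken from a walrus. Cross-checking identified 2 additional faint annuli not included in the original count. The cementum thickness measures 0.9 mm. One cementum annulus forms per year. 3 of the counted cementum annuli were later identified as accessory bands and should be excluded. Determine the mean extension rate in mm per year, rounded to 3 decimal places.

0.021 mm per year

Adjusted count: 43 − 3 + 2 = 42 cementum annuli.
0.9 mm over 42 years gives 0.9 / 42 ≈ 0.021 mm per year.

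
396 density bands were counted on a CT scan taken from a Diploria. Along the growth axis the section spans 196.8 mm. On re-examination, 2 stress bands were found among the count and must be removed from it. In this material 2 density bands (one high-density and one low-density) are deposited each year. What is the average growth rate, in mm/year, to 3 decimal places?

0.999 mm/year

After corrections the count is 396 − 2 = 394 density bands.
Dividing by 2 density bands per year: 394 / 2 = 197 years.
Extension rate ≈ 196.8 / 197 = 0.999 mm/year.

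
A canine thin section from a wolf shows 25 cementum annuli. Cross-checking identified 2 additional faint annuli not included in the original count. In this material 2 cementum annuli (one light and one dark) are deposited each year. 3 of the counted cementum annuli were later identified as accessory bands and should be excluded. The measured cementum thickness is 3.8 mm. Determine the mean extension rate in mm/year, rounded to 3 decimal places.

0.317 mm/year

Correcting the raw count gives 25 − 3 + 2 = 24 true cementum annuli.
24 cementum annuli at 2 per year is 24 / 2 = 12 years.
Mean rate = 3.8 mm / 12 years ≈ 0.317 mm/year.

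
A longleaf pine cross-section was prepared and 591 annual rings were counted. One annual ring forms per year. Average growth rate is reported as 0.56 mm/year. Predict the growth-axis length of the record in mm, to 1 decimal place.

331.0 mm

The record spans 591 years at 0.56 mm per year.
591 years at 0.56 mm/year gives 0.56 × 591 = 331.0 mm.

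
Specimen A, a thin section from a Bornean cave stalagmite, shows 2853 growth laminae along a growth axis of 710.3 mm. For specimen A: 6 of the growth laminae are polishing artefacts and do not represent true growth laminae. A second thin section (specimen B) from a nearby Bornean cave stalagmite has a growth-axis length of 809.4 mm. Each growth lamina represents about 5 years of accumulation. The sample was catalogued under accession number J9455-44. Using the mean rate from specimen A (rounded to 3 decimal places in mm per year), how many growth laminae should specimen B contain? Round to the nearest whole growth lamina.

3238 growth laminae

Specimen A: after corrections the count is 2853 − 6 = 2847 growth laminae.
Specimen A: at 5 years per growth lamina, 2847 × 5 = 14235 years.
A: Extension rate ≈ 710.3 / 14235 = 0.050 mm/yr.
For B, 809.4 / 0.050 = 16188.00 years; at 5 years per growth lamina that is 16188.00 / 5 ≈ 3238 growth laminae.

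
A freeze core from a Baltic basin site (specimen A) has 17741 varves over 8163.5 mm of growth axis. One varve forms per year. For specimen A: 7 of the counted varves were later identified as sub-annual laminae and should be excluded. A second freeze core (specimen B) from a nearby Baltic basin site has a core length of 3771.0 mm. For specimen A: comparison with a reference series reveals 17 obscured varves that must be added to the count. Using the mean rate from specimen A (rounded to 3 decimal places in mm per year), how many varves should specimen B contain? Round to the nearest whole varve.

8198 varves

Specimen A: correcting the raw count gives 17741 − 7 + 17 = 17751 true varves.
A: Extension rate ≈ 8163.5 / 17751 = 0.460 mm/year.
For B, 3771.0 / 0.460 = 8197.83 years ≈ 8198 varves.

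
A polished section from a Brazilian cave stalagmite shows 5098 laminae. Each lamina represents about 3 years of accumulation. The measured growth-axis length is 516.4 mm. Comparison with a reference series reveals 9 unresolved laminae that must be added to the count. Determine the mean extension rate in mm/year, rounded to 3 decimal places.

0.034 mm/year

Correcting the raw count gives 5098 + 9 = 5107 true laminae.
5107 laminae at 3 years each span 5107 × 3 = 15321 years.
Mean rate = 516.4 mm / 15321 years ≈ 0.034 mm/year.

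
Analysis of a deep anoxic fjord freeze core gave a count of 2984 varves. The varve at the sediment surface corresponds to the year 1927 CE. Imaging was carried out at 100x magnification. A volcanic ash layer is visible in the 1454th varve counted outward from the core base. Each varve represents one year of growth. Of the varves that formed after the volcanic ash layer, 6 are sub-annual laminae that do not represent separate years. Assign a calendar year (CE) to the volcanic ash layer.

The volcanic ash layer sits at varve 1454 from the core base, so 2984 − 1454 = 1530 varves formed after it.
Excluding 6 false varves: 1530 − 6 = 1524.
Counting back 1524 years from 1927 CE places the volcanic ash layer in 1927 − 1524 = 403 CE.

403 CE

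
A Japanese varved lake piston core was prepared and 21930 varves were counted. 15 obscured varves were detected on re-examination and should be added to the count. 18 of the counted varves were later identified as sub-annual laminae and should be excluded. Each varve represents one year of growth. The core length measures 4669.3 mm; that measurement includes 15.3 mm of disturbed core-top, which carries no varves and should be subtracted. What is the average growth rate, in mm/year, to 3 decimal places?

Correcting the raw count gives 21930 − 18 + 15 = 21927 true varves.
The growth record spans 4669.3 − 15.3 = 4654.0 mm.
Mean rate = 4654.0 mm / 21927 years ≈ 0.212 mm/year.

0.212 mm/year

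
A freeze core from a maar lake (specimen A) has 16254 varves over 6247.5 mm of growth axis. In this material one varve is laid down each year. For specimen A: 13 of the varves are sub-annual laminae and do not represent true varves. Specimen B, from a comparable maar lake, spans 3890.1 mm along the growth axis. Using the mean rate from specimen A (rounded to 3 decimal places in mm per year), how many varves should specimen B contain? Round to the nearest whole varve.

Specimen A: correcting the raw count gives 16254 − 13 = 16241 true varves.
A: Mean rate = 6247.5 mm / 16241 years ≈ 0.385 mm per year.
Specimen B: 3890.1 mm / 0.385 mm per year = 10104.16 years ≈ 10104 varves.

10104 varves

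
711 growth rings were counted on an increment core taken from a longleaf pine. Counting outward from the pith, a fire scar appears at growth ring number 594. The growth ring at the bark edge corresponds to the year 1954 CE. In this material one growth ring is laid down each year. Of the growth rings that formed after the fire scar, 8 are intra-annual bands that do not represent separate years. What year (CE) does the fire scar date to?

1845 CE

Between growth ring 594 and the bark edge there are 711 − 594 = 117 growth rings.
Removing the 8 false growth rings leaves 117 − 8 = 109 true growth rings beyond the fire scar.
1954 − 109 = 1845 CE.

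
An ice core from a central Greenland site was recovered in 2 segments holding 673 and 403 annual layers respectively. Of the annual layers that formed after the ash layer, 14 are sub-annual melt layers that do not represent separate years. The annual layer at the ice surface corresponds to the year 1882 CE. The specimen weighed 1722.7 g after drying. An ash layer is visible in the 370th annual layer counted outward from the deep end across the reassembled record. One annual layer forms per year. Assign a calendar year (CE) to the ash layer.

Total annual layers = 673 + 403 = 1076.
Between annual layer 370 and the ice surface there are 1076 − 370 = 706 annual layers.
Removing the 14 false annual layers leaves 706 − 14 = 692 true annual layers beyond the ash layer.
1882 − 692 = 1190 CE.

1190 CE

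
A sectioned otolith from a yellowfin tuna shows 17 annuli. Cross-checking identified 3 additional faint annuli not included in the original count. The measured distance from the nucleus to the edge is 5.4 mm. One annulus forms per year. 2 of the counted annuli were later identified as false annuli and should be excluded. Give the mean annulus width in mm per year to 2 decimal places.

0.30 mm per year

Adjusted count: 17 − 2 + 3 = 18 annuli.
Extension rate ≈ 5.4 / 18 = 0.30 mm per year.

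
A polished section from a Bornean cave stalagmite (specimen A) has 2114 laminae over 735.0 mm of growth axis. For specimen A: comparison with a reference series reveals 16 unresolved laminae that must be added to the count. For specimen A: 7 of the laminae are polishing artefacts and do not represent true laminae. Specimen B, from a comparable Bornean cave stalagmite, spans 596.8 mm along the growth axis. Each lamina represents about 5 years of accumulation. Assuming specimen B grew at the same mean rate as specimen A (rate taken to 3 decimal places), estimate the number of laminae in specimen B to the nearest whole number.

Specimen A: adjusted count: 2114 − 7 + 16 = 2123 laminae.
Specimen A: at 5 years per lamina, 2123 × 5 = 10615 years.
A: 735.0 mm over 10615 years gives 735.0 / 10615 ≈ 0.069 mm/year.
For B, 596.8 / 0.069 = 8649.28 years; at 5 years per lamina that is 8649.28 / 5 ≈ 1730 laminae.

1730 laminae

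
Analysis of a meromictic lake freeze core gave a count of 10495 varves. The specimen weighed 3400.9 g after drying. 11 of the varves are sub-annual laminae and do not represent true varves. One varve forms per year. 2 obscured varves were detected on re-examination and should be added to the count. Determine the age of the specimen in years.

10486 years

Correcting the raw count gives 10495 − 11 + 2 = 10486 true varves.
At one varve per year, that is 10486 years.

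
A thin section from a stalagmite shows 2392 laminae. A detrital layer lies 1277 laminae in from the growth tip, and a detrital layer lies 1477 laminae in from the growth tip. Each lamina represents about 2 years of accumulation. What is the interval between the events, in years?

1477 − 1277 = 200 laminae lie between the two events.
Multiplying by 2 years per lamina: 200 × 2 = 400 years.

400 years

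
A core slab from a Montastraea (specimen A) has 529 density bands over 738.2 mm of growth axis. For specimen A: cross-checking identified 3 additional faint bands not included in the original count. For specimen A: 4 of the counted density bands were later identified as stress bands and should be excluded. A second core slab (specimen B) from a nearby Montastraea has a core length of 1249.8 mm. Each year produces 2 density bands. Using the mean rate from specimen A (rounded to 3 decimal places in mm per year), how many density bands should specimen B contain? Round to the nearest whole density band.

894 density bands

Specimen A: correcting the raw count gives 529 − 4 + 3 = 528 true density bands.
Specimen A: dividing by 2 density bands per year: 528 / 2 = 264 years.
A: Mean rate = 738.2 mm / 264 years ≈ 2.796 mm per year.
For B, 1249.8 / 2.796 = 447.00 years; at 2 density bands per year that is 447.00 × 2 ≈ 894 density bands.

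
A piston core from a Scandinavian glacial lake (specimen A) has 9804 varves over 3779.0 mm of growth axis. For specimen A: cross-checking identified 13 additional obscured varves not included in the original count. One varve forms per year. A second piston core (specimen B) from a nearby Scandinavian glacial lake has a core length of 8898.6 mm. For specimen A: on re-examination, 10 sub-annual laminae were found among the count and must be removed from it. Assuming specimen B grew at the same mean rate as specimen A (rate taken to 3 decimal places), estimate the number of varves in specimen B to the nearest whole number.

Specimen A: correcting the raw count gives 9804 − 10 + 13 = 9807 true varves.
A: Extension rate ≈ 3779.0 / 9807 = 0.385 mm/year.
Specimen B: 8898.6 mm / 0.385 mm per year = 23113.25 years ≈ 23113 varves.

23113 varves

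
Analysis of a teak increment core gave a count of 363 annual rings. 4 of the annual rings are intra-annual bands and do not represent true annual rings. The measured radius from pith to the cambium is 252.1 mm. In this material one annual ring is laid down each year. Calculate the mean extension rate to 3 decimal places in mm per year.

0.702 mm per year

Correcting the raw count gives 363 − 4 = 359 true annual rings.
252.1 mm over 359 years gives 252.1 / 359 ≈ 0.702 mm per year.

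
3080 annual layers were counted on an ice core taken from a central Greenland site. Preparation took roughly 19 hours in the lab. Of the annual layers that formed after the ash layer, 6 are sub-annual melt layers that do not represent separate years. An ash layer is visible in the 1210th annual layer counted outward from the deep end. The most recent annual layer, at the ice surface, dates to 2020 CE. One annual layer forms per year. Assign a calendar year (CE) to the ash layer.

3080 − 1210 = 1870 annual layers lie beyond the ash layer toward the ice surface.
Removing the 6 false annual layers leaves 1870 − 6 = 1864 true annual layers beyond the ash layer.
Counting back 1864 years from 2020 CE places the ash layer in 2020 − 1864 = 156 CE.

156 CE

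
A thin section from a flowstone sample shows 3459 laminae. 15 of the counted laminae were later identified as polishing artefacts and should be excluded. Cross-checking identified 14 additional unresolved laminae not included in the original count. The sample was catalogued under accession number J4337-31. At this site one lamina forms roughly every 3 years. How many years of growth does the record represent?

True lamina count = 3459 − 15 + 14 = 3458.
At 3 years per lamina, 3458 × 3 = 10374 years.

10374 years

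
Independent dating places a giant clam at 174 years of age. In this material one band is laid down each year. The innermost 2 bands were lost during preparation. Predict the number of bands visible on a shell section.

172 bands

At one band per year, 174 years correspond to 174 bands.
Less the 2 uncaptured bands: 174 − 2 = 172.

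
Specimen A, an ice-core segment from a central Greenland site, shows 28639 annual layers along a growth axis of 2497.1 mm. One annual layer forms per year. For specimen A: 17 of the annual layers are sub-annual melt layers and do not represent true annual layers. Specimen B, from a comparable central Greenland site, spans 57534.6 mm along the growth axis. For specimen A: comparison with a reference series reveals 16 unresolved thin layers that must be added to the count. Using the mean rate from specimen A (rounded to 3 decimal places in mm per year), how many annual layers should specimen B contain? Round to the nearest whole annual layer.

Specimen A: true annual layer count = 28639 − 17 + 16 = 28638.
A: Mean rate = 2497.1 mm / 28638 years ≈ 0.087 mm per year.
Specimen B: 57534.6 mm / 0.087 mm per year = 661317.24 years ≈ 661317 annual layers.

661317 annual layers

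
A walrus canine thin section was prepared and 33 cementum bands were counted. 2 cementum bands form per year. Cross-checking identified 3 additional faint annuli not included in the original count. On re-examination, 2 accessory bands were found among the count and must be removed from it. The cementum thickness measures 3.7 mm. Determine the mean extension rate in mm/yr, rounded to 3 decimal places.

0.218 mm/yr

Correcting the raw count gives 33 − 2 + 3 = 34 true cementum bands.
34 cementum bands at 2 per year is 34 / 2 = 17 years.
3.7 mm over 17 years gives 3.7 / 17 ≈ 0.218 mm/yr.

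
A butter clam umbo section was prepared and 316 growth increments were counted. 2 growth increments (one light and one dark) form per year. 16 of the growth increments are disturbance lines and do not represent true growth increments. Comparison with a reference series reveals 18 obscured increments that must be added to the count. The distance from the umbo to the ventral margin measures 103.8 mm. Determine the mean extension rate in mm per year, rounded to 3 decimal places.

0.653 mm per year

After corrections the count is 316 − 16 + 18 = 318 growth increments.
Dividing by 2 growth increments per year: 318 / 2 = 159 years.
Mean rate = 103.8 mm / 159 years ≈ 0.653 mm per year.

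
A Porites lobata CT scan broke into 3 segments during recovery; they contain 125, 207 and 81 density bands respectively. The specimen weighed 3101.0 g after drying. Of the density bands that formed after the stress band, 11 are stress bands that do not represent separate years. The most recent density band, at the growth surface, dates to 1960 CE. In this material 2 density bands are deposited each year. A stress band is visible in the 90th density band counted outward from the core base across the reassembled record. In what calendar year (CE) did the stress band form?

Total density bands = 125 + 207 + 81 = 413.
Between density band 90 and the growth surface there are 413 − 90 = 323 density bands.
Removing the 11 false density bands leaves 323 − 11 = 312 true density bands beyond the stress band.
With 2 density bands per year, 312 / 2 = 156 years.
Counting back 156 years from 1960 CE places the stress band in 1960 − 156 = 1804 CE.

1804 CE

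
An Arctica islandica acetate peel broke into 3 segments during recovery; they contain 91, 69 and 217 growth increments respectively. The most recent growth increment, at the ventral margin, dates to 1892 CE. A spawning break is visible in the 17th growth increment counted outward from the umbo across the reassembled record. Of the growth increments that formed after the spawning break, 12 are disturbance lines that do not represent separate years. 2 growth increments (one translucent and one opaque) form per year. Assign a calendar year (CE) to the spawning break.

Total growth increments = 91 + 69 + 217 = 377.
The spawning break sits at growth increment 17 from the umbo, so 377 − 17 = 360 growth increments formed after it.
Removing the 12 false growth increments leaves 360 − 12 = 348 true growth increments beyond the spawning break.
348 growth increments at 2 per year is 348 / 2 = 174 years.
1892 − 174 = 1718 CE.

1718 CE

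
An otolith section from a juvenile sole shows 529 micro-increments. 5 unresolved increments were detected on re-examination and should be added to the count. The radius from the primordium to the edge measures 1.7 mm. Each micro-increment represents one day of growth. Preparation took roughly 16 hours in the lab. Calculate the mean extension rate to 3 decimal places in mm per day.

Correcting the raw count gives 529 + 5 = 534 true micro-increments.
1.7 mm over 534 days gives 1.7 / 534 ≈ 0.003 mm per day.

0.003 mm per day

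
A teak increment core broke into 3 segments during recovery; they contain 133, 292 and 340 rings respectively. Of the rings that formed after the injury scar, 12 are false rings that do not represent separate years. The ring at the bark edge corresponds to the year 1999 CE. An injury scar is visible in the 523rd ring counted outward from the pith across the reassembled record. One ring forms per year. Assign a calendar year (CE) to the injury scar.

Total rings = 133 + 292 + 340 = 765.
765 − 523 = 242 rings lie beyond the injury scar toward the bark edge.
Removing the 12 false rings leaves 242 − 12 = 230 true rings beyond the injury scar.
Counting back 230 years from 1999 CE places the injury scar in 1999 − 230 = 1769 CE.

1769 CE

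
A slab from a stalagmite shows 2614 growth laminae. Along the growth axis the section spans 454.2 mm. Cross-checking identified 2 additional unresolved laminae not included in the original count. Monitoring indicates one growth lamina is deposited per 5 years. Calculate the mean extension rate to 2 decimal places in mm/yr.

True growth lamina count = 2614 + 2 = 2616.
At 5 years per growth lamina, 2616 × 5 = 13080 years.
Mean rate = 454.2 mm / 13080 years ≈ 0.03 mm/yr.

0.03 mm/yr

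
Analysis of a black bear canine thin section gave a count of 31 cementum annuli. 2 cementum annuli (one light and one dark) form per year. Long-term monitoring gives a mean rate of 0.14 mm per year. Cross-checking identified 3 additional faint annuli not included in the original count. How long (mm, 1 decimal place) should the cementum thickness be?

Correcting the raw count gives 31 + 3 = 34 true cementum annuli.
34 cementum annuli at 2 per year is 34 / 2 = 17 years.
17 years at 0.14 mm/year gives 0.14 × 17 = 2.4 mm.

2.4 mm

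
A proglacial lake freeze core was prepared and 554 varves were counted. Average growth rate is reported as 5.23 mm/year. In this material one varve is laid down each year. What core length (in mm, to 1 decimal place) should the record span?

2897.4 mm

554 years of growth are recorded.
Predicted length = 5.23 mm/year × 554 years = 2897.4 mm.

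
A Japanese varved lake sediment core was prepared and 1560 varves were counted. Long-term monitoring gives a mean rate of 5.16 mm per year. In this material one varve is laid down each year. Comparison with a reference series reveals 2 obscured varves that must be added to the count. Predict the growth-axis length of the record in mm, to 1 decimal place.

Correcting the raw count gives 1560 + 2 = 1562 true varves.
Length ≈ 5.16 × 1562 = 8059.9 mm.

8059.9 mm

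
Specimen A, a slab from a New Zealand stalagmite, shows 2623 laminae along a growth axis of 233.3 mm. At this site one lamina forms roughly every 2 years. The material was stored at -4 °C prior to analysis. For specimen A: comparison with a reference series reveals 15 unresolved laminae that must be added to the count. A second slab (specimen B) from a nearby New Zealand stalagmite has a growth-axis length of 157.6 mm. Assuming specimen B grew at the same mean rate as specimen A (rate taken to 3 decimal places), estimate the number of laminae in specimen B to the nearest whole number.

Specimen A: true lamina count = 2623 + 15 = 2638.
Specimen A: at 2 years per lamina, 2638 × 2 = 5276 years.
A: 233.3 mm over 5276 years gives 233.3 / 5276 ≈ 0.044 mm/year.
For B, 157.6 / 0.044 = 3581.82 years; at 2 years per lamina that is 3581.82 / 2 ≈ 1791 laminae.

1791 laminae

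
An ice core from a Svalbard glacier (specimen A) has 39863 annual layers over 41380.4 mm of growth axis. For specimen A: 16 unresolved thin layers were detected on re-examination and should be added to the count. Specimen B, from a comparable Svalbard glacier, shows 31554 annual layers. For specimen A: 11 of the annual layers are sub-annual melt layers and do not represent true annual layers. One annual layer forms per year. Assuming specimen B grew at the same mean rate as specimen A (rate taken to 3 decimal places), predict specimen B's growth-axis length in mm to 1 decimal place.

32753.1 mm

Specimen A: correcting the raw count gives 39863 − 11 + 16 = 39868 true annual layers.
A: Extension rate ≈ 41380.4 / 39868 = 1.038 mm/yr.
B's length ≈ 1.038 × 31554 = 32753.1 mm.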